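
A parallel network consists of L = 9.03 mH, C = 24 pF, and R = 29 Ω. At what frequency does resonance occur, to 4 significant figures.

ω₀ = 1/√(LC) = 1/√(0.00903 × 2.4e-11) = 2.148e+06 rad/s
f₀ = ω₀/(2π) = 341.9 kHz

341.9 kHz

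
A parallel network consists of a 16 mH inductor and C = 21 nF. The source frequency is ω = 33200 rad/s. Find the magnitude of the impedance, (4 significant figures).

X_L = ωL = 531.2 Ω
X_C = 1/(ωC) = 1434 Ω
Parallel: admittances add. Y = 1/(jωL) + jωC
Y = (0 − j0.001185) S
|Y| = 0.001185 S → |Z| = 1/|Y| = 843.6 Ω, ∠Z = −∠Y = 90.00°

843.6 Ω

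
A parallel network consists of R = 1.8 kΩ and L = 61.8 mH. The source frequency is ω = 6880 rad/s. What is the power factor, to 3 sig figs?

X_L = ωL = 425 Ω
Parallel: admittances add. Y = 1/R + 1/(jωL)
Y = (0.000556 − j0.00235) S
|Y| = 0.00242 S → |Z| = 1/|Y| = 414 Ω, ∠Z = −∠Y = 76.7°
cos φ = cos(76.7°) = 0.230

0.230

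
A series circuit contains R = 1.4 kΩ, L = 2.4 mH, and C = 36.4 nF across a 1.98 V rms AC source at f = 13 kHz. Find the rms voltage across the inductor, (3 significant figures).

ω = 2πf = 81680 rad/s
X_L = ωL = 196 Ω
X_C = 1/(ωC) = 336 Ω
Net reactance X = X_L − X_C = -140 Ω
Z = 1400 − j140 Ω
|Z| = √(1400² + 140²) = 1410 Ω
I = V/|Z| = 1.41 mA
V_L = I·|Z_L| = 0.00141 × 196 = 0.276 V

0.276 V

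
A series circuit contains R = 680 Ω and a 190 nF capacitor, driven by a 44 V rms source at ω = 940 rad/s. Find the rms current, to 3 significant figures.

X_C = 1/(ωC) = 5600 Ω
Z = 680 − j5600 Ω
|Z| = √(680² + 5600²) = 5640 Ω
I = V/|Z| = 44/5640 = 7.80 mA

7.80 mA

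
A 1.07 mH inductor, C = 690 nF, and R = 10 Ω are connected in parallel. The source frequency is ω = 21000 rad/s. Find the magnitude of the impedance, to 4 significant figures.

X_L = ωL = 22.47 Ω
X_C = 1/(ωC) = 69.01 Ω
Parallel: admittances add. Y = 1/R + 1/(jωL) + jωC
Y = (0.1000 − j0.03001) S
|Y| = 0.1044 S → |Z| = 1/|Y| = 9.578 Ω, ∠Z = −∠Y = 16.71°

9.578 Ω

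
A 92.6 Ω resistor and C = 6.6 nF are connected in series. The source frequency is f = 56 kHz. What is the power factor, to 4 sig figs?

ω = 2πf = 351900 rad/s
X_C = 1/(ωC) = 430.6 Ω
Z = 92.60 − j430.6 Ω
|Z| = √(92.60² + 430.6²) = 440.5 Ω
∠Z = arctan(-430.6/92.60) = -77.86°
cos φ = cos(-77.86°) = 0.2102

0.2102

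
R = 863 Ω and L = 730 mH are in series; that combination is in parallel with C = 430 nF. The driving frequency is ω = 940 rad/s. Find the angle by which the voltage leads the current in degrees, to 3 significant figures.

X_L = ωL = 686 Ω
X_C = 1/(ωC) = 2470 Ω
Branch 1 (R+jX_L): Z₁ = 863 + j686 Ω, |Z₁| = 1100 Ω
Branch 2 (−jX_C): Z₂ = −j2470 Ω
Parallel: Z = Z₁Z₂/(Z₁+Z₂), |Z| = 1370 Ω, ∠Z = 12.7°

12.7°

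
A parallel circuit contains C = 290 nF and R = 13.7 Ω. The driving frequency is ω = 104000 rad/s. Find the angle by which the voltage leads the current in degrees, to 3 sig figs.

-22.5°

X_C = 1/(ωC) = 33.2 Ω
Parallel: admittances add. Y = 1/R + jωC
Y = (0.0730 + j0.0302) S
|Y| = 0.0790 S → |Z| = 1/|Y| = 12.7 Ω, ∠Z = −∠Y = -22.5°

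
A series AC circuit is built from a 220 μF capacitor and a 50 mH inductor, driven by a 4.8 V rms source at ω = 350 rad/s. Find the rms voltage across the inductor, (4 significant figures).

18.61 V

X_L = ωL = 17.50 Ω
X_C = 1/(ωC) = 12.99 Ω
Net reactance X = X_L − X_C = 4.513 Ω
Z = j4.513 Ω
|Z| = √(0² + 4.513²) = 4.513 Ω
I = V/|Z| = 1.064 A
V_L = I·|Z_L| = 1.064 × 17.50 = 18.61 V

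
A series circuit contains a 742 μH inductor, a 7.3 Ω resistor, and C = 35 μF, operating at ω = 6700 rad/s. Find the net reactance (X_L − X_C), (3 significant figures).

X_L = ωL = 4.97 Ω
X_C = 1/(ωC) = 4.26 Ω
X = 4.97 − 4.26 = 0.707 Ω

0.707 Ω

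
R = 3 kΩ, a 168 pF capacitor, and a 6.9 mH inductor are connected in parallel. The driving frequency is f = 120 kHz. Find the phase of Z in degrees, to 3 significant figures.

ω = 2πf = 754000 rad/s
X_L = ωL = 5200 Ω
X_C = 1/(ωC) = 7890 Ω
Parallel: admittances add. Y = 1/R + 1/(jωL) + jωC
Y = (0.000333 − j6.55e-05) S
|Y| = 0.000340 S → |Z| = 1/|Y| = 2940 Ω, ∠Z = −∠Y = 11.1°

11.1°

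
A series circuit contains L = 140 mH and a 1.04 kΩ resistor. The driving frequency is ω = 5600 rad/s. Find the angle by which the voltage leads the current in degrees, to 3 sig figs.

37.0°

X_L = ωL = 784 Ω
Z = 1040 + j784 Ω
|Z| = √(1040² + 784²) = 1300 Ω
∠Z = arctan(784/1040) = 37.0°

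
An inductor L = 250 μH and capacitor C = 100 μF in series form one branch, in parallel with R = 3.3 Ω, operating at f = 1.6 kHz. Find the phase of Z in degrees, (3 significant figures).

65.3°

ω = 2πf = 10050 rad/s
X_L = ωL = 2.51 Ω
X_C = 1/(ωC) = 0.995 Ω
Branch 1: Z₁ = R = 3.30 Ω
Branch 2 (series LC): Z₂ = j(X_L − X_C) = j1.52 Ω
Parallel: Z = Z₁Z₂/(Z₁+Z₂), |Z| = 1.38 Ω, ∠Z = 65.3°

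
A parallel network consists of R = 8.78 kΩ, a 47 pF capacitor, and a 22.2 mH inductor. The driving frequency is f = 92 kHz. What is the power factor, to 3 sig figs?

0.913

ω = 2πf = 578100 rad/s
X_L = ωL = 12800 Ω
X_C = 1/(ωC) = 36800 Ω
Parallel: admittances add. Y = 1/R + 1/(jωL) + jωC
Y = (0.000114 − j5.08e-05) S
|Y| = 0.000125 S → |Z| = 1/|Y| = 8020 Ω, ∠Z = −∠Y = 24.0°
cos φ = cos(24.0°) = 0.913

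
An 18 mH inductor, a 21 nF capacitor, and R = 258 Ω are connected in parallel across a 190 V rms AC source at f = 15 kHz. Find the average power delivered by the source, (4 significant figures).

ω = 2πf = 94250 rad/s
X_L = ωL = 1696 Ω
X_C = 1/(ωC) = 505.3 Ω
Parallel: admittances add. Y = 1/R + 1/(jωL) + jωC
Y = (0.003876 + j0.001390) S
|Y| = 0.004118 S → |Z| = 1/|Y| = 242.9 Ω, ∠Z = −∠Y = -19.73°
I = V/|Z| = 782.3 mA
P = VI cos φ = 190 × 0.7823 × cos(-19.73°) = 139.9 W

139.9 W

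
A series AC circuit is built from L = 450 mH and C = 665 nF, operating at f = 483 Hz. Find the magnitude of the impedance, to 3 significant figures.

870 Ω

ω = 2πf = 3035 rad/s
X_L = ωL = 1370 Ω
X_C = 1/(ωC) = 496 Ω
Net reactance X = X_L − X_C = 870 Ω
Z = j870 Ω
|Z| = √(0² + 870²) = 870 Ω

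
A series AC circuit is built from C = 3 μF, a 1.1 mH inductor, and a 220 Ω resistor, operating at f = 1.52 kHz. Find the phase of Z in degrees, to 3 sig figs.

-6.33°

ω = 2πf = 9550 rad/s
X_L = ωL = 10.5 Ω
X_C = 1/(ωC) = 34.9 Ω
Net reactance X = X_L − X_C = -24.4 Ω
Z = 220 − j24.4 Ω
|Z| = √(220² + 24.4²) = 221 Ω
∠Z = arctan(-24.4/220) = -6.33°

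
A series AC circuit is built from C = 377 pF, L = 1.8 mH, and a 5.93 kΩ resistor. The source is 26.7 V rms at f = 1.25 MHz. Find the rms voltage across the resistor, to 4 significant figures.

ω = 2πf = 7.854e+06 rad/s
X_L = ωL = 14140 Ω
X_C = 1/(ωC) = 337.7 Ω
Net reactance X = X_L − X_C = 13800 Ω
Z = 5930 + j13800 Ω
|Z| = √(5930² + 13800²) = 15020 Ω
I = V/|Z| = 1.778 mA
V_R = I·|Z_R| = 0.001778 × 5930 = 10.54 V

10.54 V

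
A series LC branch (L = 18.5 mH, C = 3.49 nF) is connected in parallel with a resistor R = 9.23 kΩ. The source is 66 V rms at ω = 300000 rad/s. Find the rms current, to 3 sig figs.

X_L = ωL = 5550 Ω
X_C = 1/(ωC) = 955 Ω
Branch 1: Z₁ = R = 9230 Ω
Branch 2 (series LC): Z₂ = j(X_L − X_C) = j4590 Ω
Parallel: Z = Z₁Z₂/(Z₁+Z₂), |Z| = 4110 Ω, ∠Z = 63.5°
I = V/|Z| = 66/4110 = 16.0 mA

16.0 mA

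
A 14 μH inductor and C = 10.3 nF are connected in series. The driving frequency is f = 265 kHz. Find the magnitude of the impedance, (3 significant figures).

35.0 Ω

ω = 2πf = 1.665e+06 rad/s
X_L = ωL = 23.3 Ω
X_C = 1/(ωC) = 58.3 Ω
Net reactance X = X_L − X_C = -35.0 Ω
Z = − j35.0 Ω
|Z| = √(0² + 35.0²) = 35.0 Ω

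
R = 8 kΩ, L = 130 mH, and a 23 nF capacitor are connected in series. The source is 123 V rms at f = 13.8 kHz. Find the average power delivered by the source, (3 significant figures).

ω = 2πf = 86710 rad/s
X_L = ωL = 11300 Ω
X_C = 1/(ωC) = 501 Ω
Net reactance X = X_L − X_C = 10800 Ω
Z = 8000 + j10800 Ω
|Z| = √(8000² + 10800²) = 13400 Ω
∠Z = arctan(10800/8000) = 53.4°
I = V/|Z| = 9.17 mA
P = VI cos φ = 123 × 0.00917 × cos(53.4°) = 672 mW

672 mW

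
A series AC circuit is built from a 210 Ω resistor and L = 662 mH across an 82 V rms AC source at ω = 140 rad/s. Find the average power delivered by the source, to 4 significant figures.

X_L = ωL = 92.68 Ω
Z = 210.0 + j92.68 Ω
|Z| = √(210.0² + 92.68²) = 229.5 Ω
∠Z = arctan(92.68/210.0) = 23.81°
I = V/|Z| = 357.2 mA
P = VI cos φ = 82 × 0.3572 × cos(23.81°) = 26.80 W

26.80 W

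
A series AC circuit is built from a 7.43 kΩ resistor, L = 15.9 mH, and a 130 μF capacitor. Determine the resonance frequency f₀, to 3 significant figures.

ω₀ = 1/√(LC) = 1/√(0.0159 × 0.00013) = 695.6 rad/s
f₀ = ω₀/(2π) = 111 Hz

111 Hz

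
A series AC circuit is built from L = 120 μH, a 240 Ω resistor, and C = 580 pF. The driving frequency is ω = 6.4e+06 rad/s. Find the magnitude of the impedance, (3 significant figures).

X_L = ωL = 768 Ω
X_C = 1/(ωC) = 269 Ω
Net reactance X = X_L − X_C = 499 Ω
Z = 240 + j499 Ω
|Z| = √(240² + 499²) = 553 Ω

553 Ω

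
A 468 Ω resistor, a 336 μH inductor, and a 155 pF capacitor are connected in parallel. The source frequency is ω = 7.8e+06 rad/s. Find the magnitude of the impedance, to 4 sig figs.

436.4 Ω

X_L = ωL = 2621 Ω
X_C = 1/(ωC) = 827.1 Ω
Parallel: admittances add. Y = 1/R + 1/(jωL) + jωC
Y = (0.002137 + j0.0008274) S
|Y| = 0.002291 S → |Z| = 1/|Y| = 436.4 Ω, ∠Z = −∠Y = -21.17°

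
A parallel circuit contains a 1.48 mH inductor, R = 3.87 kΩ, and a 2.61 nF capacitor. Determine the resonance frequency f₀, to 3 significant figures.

ω₀ = 1/√(LC) = 1/√(0.00148 × 2.61e-09) = 508800 rad/s
f₀ = ω₀/(2π) = 81.0 kHz

81.0 kHz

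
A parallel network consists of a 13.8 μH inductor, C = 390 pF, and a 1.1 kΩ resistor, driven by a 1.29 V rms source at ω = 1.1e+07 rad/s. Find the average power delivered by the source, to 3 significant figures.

X_L = ωL = 152 Ω
X_C = 1/(ωC) = 233 Ω
Parallel: admittances add. Y = 1/R + 1/(jωL) + jωC
Y = (0.000909 − j0.00230) S
|Y| = 0.00247 S → |Z| = 1/|Y| = 405 Ω, ∠Z = −∠Y = 68.4°
I = V/|Z| = 3.19 mA
P = VI cos φ = 1.29 × 0.00319 × cos(68.4°) = 1.51 mW

1.51 mW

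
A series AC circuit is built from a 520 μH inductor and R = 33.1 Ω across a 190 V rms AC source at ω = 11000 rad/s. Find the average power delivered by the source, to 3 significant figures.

X_L = ωL = 5.72 Ω
Z = 33.1 + j5.72 Ω
|Z| = √(33.1² + 5.72²) = 33.6 Ω
∠Z = arctan(5.72/33.1) = 9.80°
I = V/|Z| = 5.66 A
P = VI cos φ = 190 × 5.66 × cos(9.80°) = 1.06 kW

1.06 kW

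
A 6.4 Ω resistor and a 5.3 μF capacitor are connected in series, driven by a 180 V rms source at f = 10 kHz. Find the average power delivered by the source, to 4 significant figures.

4.149 kW

ω = 2πf = 62830 rad/s
X_C = 1/(ωC) = 3.003 Ω
Z = 6.400 − j3.003 Ω
|Z| = √(6.400² + 3.003²) = 7.069 Ω
∠Z = arctan(-3.003/6.400) = -25.14°
I = V/|Z| = 25.46 A
P = VI cos φ = 180 × 25.46 × cos(-25.14°) = 4.149 kW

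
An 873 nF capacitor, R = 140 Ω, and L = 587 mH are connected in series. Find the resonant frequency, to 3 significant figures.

222 Hz

ω₀ = 1/√(LC) = 1/√(0.587 × 8.73e-07) = 1397 rad/s
f₀ = ω₀/(2π) = 222 Hz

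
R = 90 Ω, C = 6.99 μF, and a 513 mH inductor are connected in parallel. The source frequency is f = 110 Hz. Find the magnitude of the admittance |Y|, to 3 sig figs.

11.3 mS

ω = 2πf = 691.2 rad/s
X_L = ωL = 355 Ω
X_C = 1/(ωC) = 207 Ω
Parallel: admittances add. Y = 1/R + 1/(jωL) + jωC
Y = (0.0111 + j0.00201) S
|Y| = 0.0113 S → |Z| = 1/|Y| = 88.6 Ω, ∠Z = −∠Y = -10.3°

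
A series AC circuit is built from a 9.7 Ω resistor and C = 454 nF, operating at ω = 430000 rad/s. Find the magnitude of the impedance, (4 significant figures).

10.97 Ω

X_C = 1/(ωC) = 5.122 Ω
Z = 9.700 − j5.122 Ω
|Z| = √(9.700² + 5.122²) = 10.97 Ω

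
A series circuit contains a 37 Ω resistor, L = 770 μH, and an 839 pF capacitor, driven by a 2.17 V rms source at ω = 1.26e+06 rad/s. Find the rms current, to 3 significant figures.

49.1 mA

X_L = ωL = 970 Ω
X_C = 1/(ωC) = 946 Ω
Net reactance X = X_L − X_C = 24.3 Ω
Z = 37.0 + j24.3 Ω
|Z| = √(37.0² + 24.3²) = 44.2 Ω
I = V/|Z| = 2.17/44.2 = 49.1 mA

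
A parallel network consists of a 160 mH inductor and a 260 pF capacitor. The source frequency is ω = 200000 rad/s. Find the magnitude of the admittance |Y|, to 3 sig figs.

X_L = ωL = 32000 Ω
X_C = 1/(ωC) = 19200 Ω
Parallel: admittances add. Y = 1/(jωL) + jωC
Y = (0 + j2.07e-05) S
|Y| = 2.07e-05 S → |Z| = 1/|Y| = 48200 Ω, ∠Z = −∠Y = -90.0°

20.8 μS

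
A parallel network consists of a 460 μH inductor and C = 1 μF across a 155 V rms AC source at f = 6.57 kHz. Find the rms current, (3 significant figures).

ω = 2πf = 41280 rad/s
X_L = ωL = 19.0 Ω
X_C = 1/(ωC) = 24.2 Ω
Parallel: admittances add. Y = 1/(jωL) + jωC
Y = (0 − j0.0114) S
|Y| = 0.0114 S → |Z| = 1/|Y| = 87.9 Ω, ∠Z = −∠Y = 90.0°
I = V/|Z| = 155/87.9 = 1.76 A

1.76 A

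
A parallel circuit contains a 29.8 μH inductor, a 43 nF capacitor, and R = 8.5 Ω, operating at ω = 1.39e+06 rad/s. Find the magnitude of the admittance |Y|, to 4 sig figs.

122.9 mS

X_L = ωL = 41.42 Ω
X_C = 1/(ωC) = 16.73 Ω
Parallel: admittances add. Y = 1/R + 1/(jωL) + jωC
Y = (0.1176 + j0.03563) S
|Y| = 0.1229 S → |Z| = 1/|Y| = 8.135 Ω, ∠Z = −∠Y = -16.85°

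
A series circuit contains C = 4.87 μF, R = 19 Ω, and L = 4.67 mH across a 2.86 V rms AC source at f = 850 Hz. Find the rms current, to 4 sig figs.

122.7 mA

ω = 2πf = 5341 rad/s
X_L = ωL = 24.94 Ω
X_C = 1/(ωC) = 38.45 Ω
Net reactance X = X_L − X_C = -13.51 Ω
Z = 19.00 − j13.51 Ω
|Z| = √(19.00² + 13.51²) = 23.31 Ω
I = V/|Z| = 2.86/23.31 = 122.7 mA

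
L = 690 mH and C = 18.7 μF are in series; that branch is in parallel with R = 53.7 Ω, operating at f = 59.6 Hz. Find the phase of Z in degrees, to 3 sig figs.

24.9°

ω = 2πf = 374.5 rad/s
X_L = ωL = 258 Ω
X_C = 1/(ωC) = 143 Ω
Branch 1: Z₁ = R = 53.7 Ω
Branch 2 (series LC): Z₂ = j(X_L − X_C) = j116 Ω
Parallel: Z = Z₁Z₂/(Z₁+Z₂), |Z| = 48.7 Ω, ∠Z = 24.9°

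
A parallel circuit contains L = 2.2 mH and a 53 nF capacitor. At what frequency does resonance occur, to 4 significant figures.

14.74 kHz

ω₀ = 1/√(LC) = 1/√(0.0022 × 5.3e-08) = 92610 rad/s
f₀ = ω₀/(2π) = 14.74 kHz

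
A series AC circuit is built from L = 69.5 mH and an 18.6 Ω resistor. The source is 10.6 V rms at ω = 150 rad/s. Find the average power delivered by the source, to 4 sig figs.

4.597 W

X_L = ωL = 10.43 Ω
Z = 18.60 + j10.43 Ω
|Z| = √(18.60² + 10.43²) = 21.32 Ω
∠Z = arctan(10.43/18.60) = 29.27°
I = V/|Z| = 497.1 mA
P = VI cos φ = 10.6 × 0.4971 × cos(29.27°) = 4.597 W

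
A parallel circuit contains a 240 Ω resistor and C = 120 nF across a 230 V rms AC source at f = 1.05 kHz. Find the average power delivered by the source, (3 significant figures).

220 W

ω = 2πf = 6597 rad/s
X_C = 1/(ωC) = 1260 Ω
Parallel: admittances add. Y = 1/R + jωC
Y = (0.00417 + j0.000792) S
|Y| = 0.00424 S → |Z| = 1/|Y| = 236 Ω, ∠Z = −∠Y = -10.8°
I = V/|Z| = 975 mA
P = VI cos φ = 230 × 0.975 × cos(-10.8°) = 220 W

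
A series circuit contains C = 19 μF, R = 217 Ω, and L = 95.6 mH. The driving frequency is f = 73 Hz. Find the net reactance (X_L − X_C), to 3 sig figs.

-70.9 Ω

ω = 2πf = 458.7 rad/s
X_L = ωL = 43.8 Ω
X_C = 1/(ωC) = 115 Ω
X = 43.8 − 115 = -70.9 Ω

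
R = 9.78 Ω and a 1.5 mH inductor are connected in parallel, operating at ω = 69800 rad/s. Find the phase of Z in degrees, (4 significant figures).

X_L = ωL = 104.7 Ω
Parallel: admittances add. Y = 1/R + 1/(jωL)
Y = (0.1022 − j0.009551) S
|Y| = 0.1027 S → |Z| = 1/|Y| = 9.738 Ω, ∠Z = −∠Y = 5.336°

5.336°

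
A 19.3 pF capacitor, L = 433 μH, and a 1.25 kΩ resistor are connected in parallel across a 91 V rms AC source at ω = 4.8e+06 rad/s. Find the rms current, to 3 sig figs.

80.9 mA

X_L = ωL = 2080 Ω
X_C = 1/(ωC) = 10800 Ω
Parallel: admittances add. Y = 1/R + 1/(jωL) + jωC
Y = (0.000800 − j0.000388) S
|Y| = 0.000889 S → |Z| = 1/|Y| = 1120 Ω, ∠Z = −∠Y = 25.9°
I = V/|Z| = 91/1120 = 80.9 mA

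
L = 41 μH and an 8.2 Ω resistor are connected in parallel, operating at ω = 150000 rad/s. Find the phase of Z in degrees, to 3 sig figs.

53.1°

X_L = ωL = 6.15 Ω
Parallel: admittances add. Y = 1/R + 1/(jωL)
Y = (0.122 − j0.163) S
|Y| = 0.203 S → |Z| = 1/|Y| = 4.92 Ω, ∠Z = −∠Y = 53.1°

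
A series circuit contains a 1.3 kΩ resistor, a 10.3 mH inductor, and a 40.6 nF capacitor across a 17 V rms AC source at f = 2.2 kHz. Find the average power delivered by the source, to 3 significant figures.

85.8 mW

ω = 2πf = 13820 rad/s
X_L = ωL = 142 Ω
X_C = 1/(ωC) = 1780 Ω
Net reactance X = X_L − X_C = -1640 Ω
Z = 1300 − j1640 Ω
|Z| = √(1300² + 1640²) = 2090 Ω
∠Z = arctan(-1640/1300) = -51.6°
I = V/|Z| = 8.12 mA
P = VI cos φ = 17 × 0.00812 × cos(-51.6°) = 85.8 mW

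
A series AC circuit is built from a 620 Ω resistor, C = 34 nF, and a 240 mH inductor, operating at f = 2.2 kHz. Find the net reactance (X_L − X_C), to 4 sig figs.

ω = 2πf = 13820 rad/s
X_L = ωL = 3318 Ω
X_C = 1/(ωC) = 2128 Ω
X = 3318 − 2128 = 1190 Ω

1190 Ω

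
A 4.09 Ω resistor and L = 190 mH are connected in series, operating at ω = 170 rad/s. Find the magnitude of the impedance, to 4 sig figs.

32.56 Ω

X_L = ωL = 32.30 Ω
Z = 4.090 + j32.30 Ω
|Z| = √(4.090² + 32.30²) = 32.56 Ω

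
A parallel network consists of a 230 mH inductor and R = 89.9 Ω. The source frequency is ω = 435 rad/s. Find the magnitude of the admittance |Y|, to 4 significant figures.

X_L = ωL = 100.1 Ω
Parallel: admittances add. Y = 1/R + 1/(jωL)
Y = (0.01112 − j0.009995) S
|Y| = 0.01495 S → |Z| = 1/|Y| = 66.87 Ω, ∠Z = −∠Y = 41.94°

14.95 mS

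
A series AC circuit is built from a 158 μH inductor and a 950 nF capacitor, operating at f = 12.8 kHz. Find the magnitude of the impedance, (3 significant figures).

ω = 2πf = 80420 rad/s
X_L = ωL = 12.7 Ω
X_C = 1/(ωC) = 13.1 Ω
Net reactance X = X_L − X_C = -0.381 Ω
Z = − j0.381 Ω
|Z| = √(0² + 0.381²) = 0.381 Ω

0.381 Ω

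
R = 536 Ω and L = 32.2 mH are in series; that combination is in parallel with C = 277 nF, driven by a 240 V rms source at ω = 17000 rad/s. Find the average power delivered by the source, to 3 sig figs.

52.6 W

X_L = ωL = 547 Ω
X_C = 1/(ωC) = 212 Ω
Branch 1 (R+jX_L): Z₁ = 536 + j547 Ω, |Z₁| = 766 Ω
Branch 2 (−jX_C): Z₂ = −j212 Ω
Parallel: Z = Z₁Z₂/(Z₁+Z₂), |Z| = 257 Ω, ∠Z = -76.4°
I = V/|Z| = 932 mA
P = VI cos φ = 240 × 0.932 × cos(-76.4°) = 52.6 W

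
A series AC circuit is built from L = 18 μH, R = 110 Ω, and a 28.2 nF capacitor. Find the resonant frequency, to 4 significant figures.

ω₀ = 1/√(LC) = 1/√(1.8e-05 × 2.82e-08) = 1.404e+06 rad/s
f₀ = ω₀/(2π) = 223.4 kHz

223.4 kHz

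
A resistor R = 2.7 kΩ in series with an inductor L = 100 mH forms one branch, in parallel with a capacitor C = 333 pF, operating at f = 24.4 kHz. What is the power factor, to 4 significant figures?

ω = 2πf = 153300 rad/s
X_L = ωL = 15330 Ω
X_C = 1/(ωC) = 19590 Ω
Branch 1 (R+jX_L): Z₁ = 2700 + j15330 Ω, |Z₁| = 15570 Ω
Branch 2 (−jX_C): Z₂ = −j19590 Ω
Parallel: Z = Z₁Z₂/(Z₁+Z₂), |Z| = 60490 Ω, ∠Z = 47.63°
cos φ = cos(47.63°) = 0.6740

0.6740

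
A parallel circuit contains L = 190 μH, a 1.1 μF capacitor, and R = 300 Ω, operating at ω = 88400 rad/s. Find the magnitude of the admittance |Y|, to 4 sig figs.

X_L = ωL = 16.80 Ω
X_C = 1/(ωC) = 10.28 Ω
Parallel: admittances add. Y = 1/R + 1/(jωL) + jωC
Y = (0.003333 + j0.03770) S
|Y| = 0.03785 S → |Z| = 1/|Y| = 26.42 Ω, ∠Z = −∠Y = -84.95°

37.85 mS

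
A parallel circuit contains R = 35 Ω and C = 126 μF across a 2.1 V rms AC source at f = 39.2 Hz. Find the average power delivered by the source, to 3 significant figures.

126 mW

ω = 2πf = 246.3 rad/s
X_C = 1/(ωC) = 32.2 Ω
Parallel: admittances add. Y = 1/R + jωC
Y = (0.0286 + j0.0310) S
|Y| = 0.0422 S → |Z| = 1/|Y| = 23.7 Ω, ∠Z = −∠Y = -47.4°
I = V/|Z| = 88.6 mA
P = VI cos φ = 2.1 × 0.0886 × cos(-47.4°) = 126 mW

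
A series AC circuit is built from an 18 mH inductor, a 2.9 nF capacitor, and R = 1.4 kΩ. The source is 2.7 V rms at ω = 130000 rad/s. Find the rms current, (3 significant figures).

1.88 mA

X_L = ωL = 2340 Ω
X_C = 1/(ωC) = 2650 Ω
Net reactance X = X_L − X_C = -313 Ω
Z = 1400 − j313 Ω
|Z| = √(1400² + 313²) = 1430 Ω
I = V/|Z| = 2.7/1430 = 1.88 mA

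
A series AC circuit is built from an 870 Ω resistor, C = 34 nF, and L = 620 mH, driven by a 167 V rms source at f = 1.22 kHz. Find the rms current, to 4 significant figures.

132.2 mA

ω = 2πf = 7665 rad/s
X_L = ωL = 4753 Ω
X_C = 1/(ωC) = 3837 Ω
Net reactance X = X_L − X_C = 915.7 Ω
Z = 870.0 + j915.7 Ω
|Z| = √(870.0² + 915.7²) = 1263 Ω
I = V/|Z| = 167/1263 = 132.2 mA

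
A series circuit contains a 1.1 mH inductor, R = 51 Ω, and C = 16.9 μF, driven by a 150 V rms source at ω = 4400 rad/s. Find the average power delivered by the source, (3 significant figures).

429 W

X_L = ωL = 4.84 Ω
X_C = 1/(ωC) = 13.4 Ω
Net reactance X = X_L − X_C = -8.61 Ω
Z = 51.0 − j8.61 Ω
|Z| = √(51.0² + 8.61²) = 51.7 Ω
∠Z = arctan(-8.61/51.0) = -9.58°
I = V/|Z| = 2.90 A
P = VI cos φ = 150 × 2.90 × cos(-9.58°) = 429 W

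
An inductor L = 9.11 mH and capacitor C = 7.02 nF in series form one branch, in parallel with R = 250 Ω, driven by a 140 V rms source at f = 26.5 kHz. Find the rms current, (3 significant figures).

599 mA

ω = 2πf = 166500 rad/s
X_L = ωL = 1520 Ω
X_C = 1/(ωC) = 856 Ω
Branch 1: Z₁ = R = 250 Ω
Branch 2 (series LC): Z₂ = j(X_L − X_C) = j661 Ω
Parallel: Z = Z₁Z₂/(Z₁+Z₂), |Z| = 234 Ω, ∠Z = 20.7°
I = V/|Z| = 140/234 = 599 mA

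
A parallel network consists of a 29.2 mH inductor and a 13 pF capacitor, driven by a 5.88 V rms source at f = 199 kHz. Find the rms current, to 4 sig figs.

ω = 2πf = 1.25e+06 rad/s
X_L = ωL = 36510 Ω
X_C = 1/(ωC) = 61520 Ω
Parallel: admittances add. Y = 1/(jωL) + jωC
Y = (0 − j1.113e-05) S
|Y| = 1.113e-05 S → |Z| = 1/|Y| = 89810 Ω, ∠Z = −∠Y = 90.00°
I = V/|Z| = 5.88/89810 = 65.47 μA

65.47 μA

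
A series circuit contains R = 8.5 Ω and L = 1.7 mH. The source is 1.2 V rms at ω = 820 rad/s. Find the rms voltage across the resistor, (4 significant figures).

1.184 V

X_L = ωL = 1.394 Ω
Z = 8.500 + j1.394 Ω
|Z| = √(8.500² + 1.394²) = 8.614 Ω
I = V/|Z| = 139.3 mA
V_R = I·|Z_R| = 0.1393 × 8.500 = 1.184 V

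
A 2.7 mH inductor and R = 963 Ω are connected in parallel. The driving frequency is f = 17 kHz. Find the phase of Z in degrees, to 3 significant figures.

73.3°

ω = 2πf = 106800 rad/s
X_L = ωL = 288 Ω
Parallel: admittances add. Y = 1/R + 1/(jωL)
Y = (0.00104 − j0.00347) S
|Y| = 0.00362 S → |Z| = 1/|Y| = 276 Ω, ∠Z = −∠Y = 73.3°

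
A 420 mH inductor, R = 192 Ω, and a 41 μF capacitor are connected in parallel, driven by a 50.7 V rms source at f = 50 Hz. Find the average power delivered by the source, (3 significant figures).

13.4 W

ω = 2πf = 314.2 rad/s
X_L = ωL = 132 Ω
X_C = 1/(ωC) = 77.6 Ω
Parallel: admittances add. Y = 1/R + 1/(jωL) + jωC
Y = (0.00521 + j0.00530) S
|Y| = 0.00743 S → |Z| = 1/|Y| = 135 Ω, ∠Z = −∠Y = -45.5°
I = V/|Z| = 377 mA
P = VI cos φ = 50.7 × 0.377 × cos(-45.5°) = 13.4 W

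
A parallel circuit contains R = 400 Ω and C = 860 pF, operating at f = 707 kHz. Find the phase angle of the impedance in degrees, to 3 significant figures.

-56.8°

ω = 2πf = 4.442e+06 rad/s
X_C = 1/(ωC) = 262 Ω
Parallel: admittances add. Y = 1/R + jωC
Y = (0.00250 + j0.00382) S
|Y| = 0.00457 S → |Z| = 1/|Y| = 219 Ω, ∠Z = −∠Y = -56.8°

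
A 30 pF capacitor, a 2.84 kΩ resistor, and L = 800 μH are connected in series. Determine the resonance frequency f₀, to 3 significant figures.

ω₀ = 1/√(LC) = 1/√(0.0008 × 3e-11) = 6.455e+06 rad/s
f₀ = ω₀/(2π) = 1.03 MHz

1.03 MHz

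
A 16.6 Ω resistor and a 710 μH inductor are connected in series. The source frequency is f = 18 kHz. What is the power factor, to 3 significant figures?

0.202

ω = 2πf = 113100 rad/s
X_L = ωL = 80.3 Ω
Z = 16.6 + j80.3 Ω
|Z| = √(16.6² + 80.3²) = 82.0 Ω
∠Z = arctan(80.3/16.6) = 78.3°
cos φ = cos(78.3°) = 0.202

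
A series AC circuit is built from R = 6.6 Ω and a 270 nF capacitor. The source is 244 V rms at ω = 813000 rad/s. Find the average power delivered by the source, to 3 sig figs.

X_C = 1/(ωC) = 4.56 Ω
Z = 6.60 − j4.56 Ω
|Z| = √(6.60² + 4.56²) = 8.02 Ω
∠Z = arctan(-4.56/6.60) = -34.6°
I = V/|Z| = 30.4 A
P = VI cos φ = 244 × 30.4 × cos(-34.6°) = 6.11 kW

6.11 kW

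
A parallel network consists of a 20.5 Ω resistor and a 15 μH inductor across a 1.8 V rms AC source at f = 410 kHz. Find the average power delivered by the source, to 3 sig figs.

ω = 2πf = 2.576e+06 rad/s
X_L = ωL = 38.6 Ω
Parallel: admittances add. Y = 1/R + 1/(jωL)
Y = (0.0488 − j0.0259) S
|Y| = 0.0552 S → |Z| = 1/|Y| = 18.1 Ω, ∠Z = −∠Y = 27.9°
I = V/|Z| = 99.4 mA
P = VI cos φ = 1.8 × 0.0994 × cos(27.9°) = 158 mW

158 mW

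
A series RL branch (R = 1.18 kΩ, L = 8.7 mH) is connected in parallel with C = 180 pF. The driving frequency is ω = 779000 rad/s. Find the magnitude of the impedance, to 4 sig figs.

X_L = ωL = 6777 Ω
X_C = 1/(ωC) = 7132 Ω
Branch 1 (R+jX_L): Z₁ = 1180 + j6777 Ω, |Z₁| = 6879 Ω
Branch 2 (−jX_C): Z₂ = −j7132 Ω
Parallel: Z = Z₁Z₂/(Z₁+Z₂), |Z| = 39820 Ω, ∠Z = 6.838°

39820 Ω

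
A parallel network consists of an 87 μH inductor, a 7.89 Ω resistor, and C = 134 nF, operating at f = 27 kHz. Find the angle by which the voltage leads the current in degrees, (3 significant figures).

ω = 2πf = 169600 rad/s
X_L = ωL = 14.8 Ω
X_C = 1/(ωC) = 44.0 Ω
Parallel: admittances add. Y = 1/R + 1/(jωL) + jωC
Y = (0.127 − j0.0450) S
|Y| = 0.135 S → |Z| = 1/|Y| = 7.43 Ω, ∠Z = −∠Y = 19.6°

19.6°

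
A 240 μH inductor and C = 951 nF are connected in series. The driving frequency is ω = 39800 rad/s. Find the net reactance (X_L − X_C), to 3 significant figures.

X_L = ωL = 9.55 Ω
X_C = 1/(ωC) = 26.4 Ω
X = 9.55 − 26.4 = -16.9 Ω

-16.9 Ω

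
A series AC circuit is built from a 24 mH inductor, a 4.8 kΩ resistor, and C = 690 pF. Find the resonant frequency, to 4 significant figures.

39.11 kHz

ω₀ = 1/√(LC) = 1/√(0.024 × 6.9e-10) = 245700 rad/s
f₀ = ω₀/(2π) = 39.11 kHz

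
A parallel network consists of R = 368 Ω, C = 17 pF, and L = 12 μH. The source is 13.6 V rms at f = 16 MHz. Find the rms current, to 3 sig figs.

38.8 mA

ω = 2πf = 1.005e+08 rad/s
X_L = ωL = 1210 Ω
X_C = 1/(ωC) = 585 Ω
Parallel: admittances add. Y = 1/R + 1/(jωL) + jωC
Y = (0.00272 + j0.000880) S
|Y| = 0.00286 S → |Z| = 1/|Y| = 350 Ω, ∠Z = −∠Y = -17.9°
I = V/|Z| = 13.6/350 = 38.8 mA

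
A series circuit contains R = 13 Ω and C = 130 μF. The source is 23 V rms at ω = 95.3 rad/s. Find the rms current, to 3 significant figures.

X_C = 1/(ωC) = 80.7 Ω
Z = 13.0 − j80.7 Ω
|Z| = √(13.0² + 80.7²) = 81.8 Ω
I = V/|Z| = 23/81.8 = 281 mA

281 mA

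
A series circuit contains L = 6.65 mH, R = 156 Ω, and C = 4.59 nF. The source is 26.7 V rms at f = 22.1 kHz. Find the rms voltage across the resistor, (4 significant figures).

6.272 V

ω = 2πf = 138900 rad/s
X_L = ωL = 923.4 Ω
X_C = 1/(ωC) = 1569 Ω
Net reactance X = X_L − X_C = -645.6 Ω
Z = 156.0 − j645.6 Ω
|Z| = √(156.0² + 645.6²) = 664.1 Ω
I = V/|Z| = 40.20 mA
V_R = I·|Z_R| = 0.04020 × 156.0 = 6.272 V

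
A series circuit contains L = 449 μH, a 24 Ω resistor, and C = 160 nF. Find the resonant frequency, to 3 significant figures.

ω₀ = 1/√(LC) = 1/√(0.000449 × 1.6e-07) = 118000 rad/s
f₀ = ω₀/(2π) = 18.8 kHz

18.8 kHz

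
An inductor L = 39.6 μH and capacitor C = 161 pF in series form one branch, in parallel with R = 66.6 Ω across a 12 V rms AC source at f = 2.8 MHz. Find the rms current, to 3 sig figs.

ω = 2πf = 1.759e+07 rad/s
X_L = ωL = 697 Ω
X_C = 1/(ωC) = 353 Ω
Branch 1: Z₁ = R = 66.6 Ω
Branch 2 (series LC): Z₂ = j(X_L − X_C) = j344 Ω
Parallel: Z = Z₁Z₂/(Z₁+Z₂), |Z| = 65.4 Ω, ∠Z = 11.0°
I = V/|Z| = 12/65.4 = 184 mA

184 mA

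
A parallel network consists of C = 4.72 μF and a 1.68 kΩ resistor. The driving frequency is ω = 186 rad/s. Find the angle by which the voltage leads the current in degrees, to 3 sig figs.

X_C = 1/(ωC) = 1140 Ω
Parallel: admittances add. Y = 1/R + jωC
Y = (0.000595 + j0.000878) S
|Y| = 0.00106 S → |Z| = 1/|Y| = 943 Ω, ∠Z = −∠Y = -55.9°

-55.9°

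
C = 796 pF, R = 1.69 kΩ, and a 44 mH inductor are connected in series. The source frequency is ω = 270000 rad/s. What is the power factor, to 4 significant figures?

X_L = ωL = 11880 Ω
X_C = 1/(ωC) = 4653 Ω
Net reactance X = X_L − X_C = 7227 Ω
Z = 1690 + j7227 Ω
|Z| = √(1690² + 7227²) = 7422 Ω
∠Z = arctan(7227/1690) = 76.84°
cos φ = cos(76.84°) = 0.2277

0.2277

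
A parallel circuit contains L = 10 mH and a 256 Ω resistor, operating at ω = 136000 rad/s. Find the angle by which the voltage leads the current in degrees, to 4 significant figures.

X_L = ωL = 1360 Ω
Parallel: admittances add. Y = 1/R + 1/(jωL)
Y = (0.003906 − j0.0007353) S
|Y| = 0.003975 S → |Z| = 1/|Y| = 251.6 Ω, ∠Z = −∠Y = 10.66°

10.66°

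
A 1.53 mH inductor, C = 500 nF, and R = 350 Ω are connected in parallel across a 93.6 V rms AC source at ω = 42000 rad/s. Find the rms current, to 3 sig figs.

X_L = ωL = 64.3 Ω
X_C = 1/(ωC) = 47.6 Ω
Parallel: admittances add. Y = 1/R + 1/(jωL) + jωC
Y = (0.00286 + j0.00544) S
|Y| = 0.00614 S → |Z| = 1/|Y| = 163 Ω, ∠Z = −∠Y = -62.3°
I = V/|Z| = 93.6/163 = 575 mA

575 mA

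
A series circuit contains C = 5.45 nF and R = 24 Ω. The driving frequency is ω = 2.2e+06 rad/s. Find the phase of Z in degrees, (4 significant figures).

X_C = 1/(ωC) = 83.40 Ω
Z = 24.00 − j83.40 Ω
|Z| = √(24.00² + 83.40²) = 86.79 Ω
∠Z = arctan(-83.40/24.00) = -73.95°

-73.95°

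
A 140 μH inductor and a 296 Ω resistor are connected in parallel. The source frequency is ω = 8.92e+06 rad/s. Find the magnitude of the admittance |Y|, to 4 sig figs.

3.472 mS

X_L = ωL = 1249 Ω
Parallel: admittances add. Y = 1/R + 1/(jωL)
Y = (0.003378 − j0.0008008) S
|Y| = 0.003472 S → |Z| = 1/|Y| = 288.0 Ω, ∠Z = −∠Y = 13.33°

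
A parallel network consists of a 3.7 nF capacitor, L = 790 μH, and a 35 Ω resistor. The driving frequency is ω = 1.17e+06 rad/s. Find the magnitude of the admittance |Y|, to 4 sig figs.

28.76 mS

X_L = ωL = 924.3 Ω
X_C = 1/(ωC) = 231.0 Ω
Parallel: admittances add. Y = 1/R + 1/(jωL) + jωC
Y = (0.02857 + j0.003247) S
|Y| = 0.02876 S → |Z| = 1/|Y| = 34.78 Ω, ∠Z = −∠Y = -6.484°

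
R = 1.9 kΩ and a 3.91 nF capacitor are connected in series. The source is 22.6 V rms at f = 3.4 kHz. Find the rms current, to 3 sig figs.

1.86 mA

ω = 2πf = 21360 rad/s
X_C = 1/(ωC) = 12000 Ω
Z = 1900 − j12000 Ω
|Z| = √(1900² + 12000²) = 12100 Ω
I = V/|Z| = 22.6/12100 = 1.86 mA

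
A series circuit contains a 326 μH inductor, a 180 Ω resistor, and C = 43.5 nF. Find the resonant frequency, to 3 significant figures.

ω₀ = 1/√(LC) = 1/√(0.000326 × 4.35e-08) = 265600 rad/s
f₀ = ω₀/(2π) = 42.3 kHz

42.3 kHz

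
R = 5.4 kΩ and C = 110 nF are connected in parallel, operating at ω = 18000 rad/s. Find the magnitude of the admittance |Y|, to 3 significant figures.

1.99 mS

X_C = 1/(ωC) = 505 Ω
Parallel: admittances add. Y = 1/R + jωC
Y = (0.000185 + j0.00198) S
|Y| = 0.00199 S → |Z| = 1/|Y| = 503 Ω, ∠Z = −∠Y = -84.7°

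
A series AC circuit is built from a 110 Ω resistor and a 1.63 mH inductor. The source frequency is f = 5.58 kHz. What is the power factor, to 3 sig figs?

ω = 2πf = 35060 rad/s
X_L = ωL = 57.1 Ω
Z = 110 + j57.1 Ω
|Z| = √(110² + 57.1²) = 124 Ω
∠Z = arctan(57.1/110) = 27.5°
cos φ = cos(27.5°) = 0.887

0.887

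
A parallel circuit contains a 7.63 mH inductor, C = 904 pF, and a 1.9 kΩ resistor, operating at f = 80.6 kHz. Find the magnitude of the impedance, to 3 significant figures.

ω = 2πf = 506400 rad/s
X_L = ωL = 3860 Ω
X_C = 1/(ωC) = 2180 Ω
Parallel: admittances add. Y = 1/R + 1/(jωL) + jωC
Y = (0.000526 + j0.000199) S
|Y| = 0.000563 S → |Z| = 1/|Y| = 1780 Ω, ∠Z = −∠Y = -20.7°

1780 Ω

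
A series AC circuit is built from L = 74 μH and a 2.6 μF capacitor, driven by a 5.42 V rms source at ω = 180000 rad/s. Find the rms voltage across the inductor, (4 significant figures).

X_L = ωL = 13.32 Ω
X_C = 1/(ωC) = 2.137 Ω
Net reactance X = X_L − X_C = 11.18 Ω
Z = j11.18 Ω
|Z| = √(0² + 11.18²) = 11.18 Ω
I = V/|Z| = 484.7 mA
V_L = I·|Z_L| = 0.4847 × 13.32 = 6.456 V

6.456 V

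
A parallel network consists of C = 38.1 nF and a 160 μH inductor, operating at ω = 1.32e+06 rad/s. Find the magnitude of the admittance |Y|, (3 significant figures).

X_L = ωL = 211 Ω
X_C = 1/(ωC) = 19.9 Ω
Parallel: admittances add. Y = 1/(jωL) + jωC
Y = (0 + j0.0456) S
|Y| = 0.0456 S → |Z| = 1/|Y| = 22.0 Ω, ∠Z = −∠Y = -90.0°

45.6 mS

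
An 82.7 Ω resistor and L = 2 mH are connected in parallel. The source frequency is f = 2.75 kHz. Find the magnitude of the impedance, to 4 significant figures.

ω = 2πf = 17280 rad/s
X_L = ωL = 34.56 Ω
Parallel: admittances add. Y = 1/R + 1/(jωL)
Y = (0.01209 − j0.02894) S
|Y| = 0.03136 S → |Z| = 1/|Y| = 31.89 Ω, ∠Z = −∠Y = 67.32°

31.89 Ω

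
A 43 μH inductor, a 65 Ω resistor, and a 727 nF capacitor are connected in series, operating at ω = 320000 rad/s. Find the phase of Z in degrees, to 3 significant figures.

8.28°

X_L = ωL = 13.8 Ω
X_C = 1/(ωC) = 4.30 Ω
Net reactance X = X_L − X_C = 9.46 Ω
Z = 65.0 + j9.46 Ω
|Z| = √(65.0² + 9.46²) = 65.7 Ω
∠Z = arctan(9.46/65.0) = 8.28°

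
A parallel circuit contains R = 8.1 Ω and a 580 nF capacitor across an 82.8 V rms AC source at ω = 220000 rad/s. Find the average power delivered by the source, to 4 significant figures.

X_C = 1/(ωC) = 7.837 Ω
Parallel: admittances add. Y = 1/R + jωC
Y = (0.1235 + j0.1276) S
|Y| = 0.1775 S → |Z| = 1/|Y| = 5.632 Ω, ∠Z = −∠Y = -45.95°
I = V/|Z| = 14.70 A
P = VI cos φ = 82.8 × 14.70 × cos(-45.95°) = 846.4 W

846.4 W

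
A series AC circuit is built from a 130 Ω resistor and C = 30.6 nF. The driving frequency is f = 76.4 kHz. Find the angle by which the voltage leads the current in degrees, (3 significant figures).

ω = 2πf = 480000 rad/s
X_C = 1/(ωC) = 68.1 Ω
Z = 130 − j68.1 Ω
|Z| = √(130² + 68.1²) = 147 Ω
∠Z = arctan(-68.1/130) = -27.6°

-27.6°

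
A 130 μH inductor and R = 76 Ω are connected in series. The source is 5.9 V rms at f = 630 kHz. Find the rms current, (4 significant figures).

11.34 mA

ω = 2πf = 3.958e+06 rad/s
X_L = ωL = 514.6 Ω
Z = 76.00 + j514.6 Ω
|Z| = √(76.00² + 514.6²) = 520.2 Ω
I = V/|Z| = 5.9/520.2 = 11.34 mA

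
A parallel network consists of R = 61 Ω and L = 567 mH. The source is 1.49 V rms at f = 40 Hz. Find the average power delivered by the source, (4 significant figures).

ω = 2πf = 251.3 rad/s
X_L = ωL = 142.5 Ω
Parallel: admittances add. Y = 1/R + 1/(jωL)
Y = (0.01639 − j0.007017) S
|Y| = 0.01783 S → |Z| = 1/|Y| = 56.08 Ω, ∠Z = −∠Y = 23.17°
I = V/|Z| = 26.57 mA
P = VI cos φ = 1.49 × 0.02657 × cos(23.17°) = 36.40 mW

36.40 mW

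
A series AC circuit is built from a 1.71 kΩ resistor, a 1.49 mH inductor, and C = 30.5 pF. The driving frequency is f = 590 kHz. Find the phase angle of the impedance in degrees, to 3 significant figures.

ω = 2πf = 3.707e+06 rad/s
X_L = ωL = 5520 Ω
X_C = 1/(ωC) = 8840 Ω
Net reactance X = X_L − X_C = -3320 Ω
Z = 1710 − j3320 Ω
|Z| = √(1710² + 3320²) = 3740 Ω
∠Z = arctan(-3320/1710) = -62.8°

-62.8°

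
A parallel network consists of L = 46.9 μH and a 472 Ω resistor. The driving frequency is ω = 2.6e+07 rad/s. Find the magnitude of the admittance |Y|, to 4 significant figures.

2.272 mS

X_L = ωL = 1219 Ω
Parallel: admittances add. Y = 1/R + 1/(jωL)
Y = (0.002119 − j0.0008201) S
|Y| = 0.002272 S → |Z| = 1/|Y| = 440.2 Ω, ∠Z = −∠Y = 21.16°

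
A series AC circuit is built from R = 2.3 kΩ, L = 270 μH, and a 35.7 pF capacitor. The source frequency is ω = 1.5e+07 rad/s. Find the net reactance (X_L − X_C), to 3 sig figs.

2180 Ω

X_L = ωL = 4050 Ω
X_C = 1/(ωC) = 1870 Ω
X = 4050 − 1870 = 2180 Ω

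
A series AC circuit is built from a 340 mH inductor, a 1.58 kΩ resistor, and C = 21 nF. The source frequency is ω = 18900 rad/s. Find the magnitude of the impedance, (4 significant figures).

X_L = ωL = 6426 Ω
X_C = 1/(ωC) = 2520 Ω
Net reactance X = X_L − X_C = 3906 Ω
Z = 1580 + j3906 Ω
|Z| = √(1580² + 3906²) = 4214 Ω

4214 Ω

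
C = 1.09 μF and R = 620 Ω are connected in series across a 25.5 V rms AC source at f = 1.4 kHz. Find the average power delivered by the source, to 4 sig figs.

ω = 2πf = 8796 rad/s
X_C = 1/(ωC) = 104.3 Ω
Z = 620.0 − j104.3 Ω
|Z| = √(620.0² + 104.3²) = 628.7 Ω
∠Z = arctan(-104.3/620.0) = -9.549°
I = V/|Z| = 40.56 mA
P = VI cos φ = 25.5 × 0.04056 × cos(-9.549°) = 1.020 W

1.020 W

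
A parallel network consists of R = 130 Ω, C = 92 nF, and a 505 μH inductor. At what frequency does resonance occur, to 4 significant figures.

ω₀ = 1/√(LC) = 1/√(0.000505 × 9.2e-08) = 146700 rad/s
f₀ = ω₀/(2π) = 23.35 kHz

23.35 kHz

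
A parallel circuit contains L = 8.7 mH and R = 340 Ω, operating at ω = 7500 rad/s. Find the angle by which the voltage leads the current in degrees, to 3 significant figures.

X_L = ωL = 65.2 Ω
Parallel: admittances add. Y = 1/R + 1/(jωL)
Y = (0.00294 − j0.0153) S
|Y| = 0.0156 S → |Z| = 1/|Y| = 64.1 Ω, ∠Z = −∠Y = 79.1°

79.1°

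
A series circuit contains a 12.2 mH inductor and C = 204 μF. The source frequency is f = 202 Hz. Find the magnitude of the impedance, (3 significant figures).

11.6 Ω

ω = 2πf = 1269 rad/s
X_L = ωL = 15.5 Ω
X_C = 1/(ωC) = 3.86 Ω
Net reactance X = X_L − X_C = 11.6 Ω
Z = j11.6 Ω
|Z| = √(0² + 11.6²) = 11.6 Ω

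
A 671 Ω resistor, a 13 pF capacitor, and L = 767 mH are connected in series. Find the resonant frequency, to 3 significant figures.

50.4 kHz

ω₀ = 1/√(LC) = 1/√(0.767 × 1.3e-11) = 316700 rad/s
f₀ = ω₀/(2π) = 50.4 kHz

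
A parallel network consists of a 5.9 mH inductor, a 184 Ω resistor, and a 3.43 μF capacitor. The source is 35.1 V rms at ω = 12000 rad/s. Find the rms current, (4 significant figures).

X_L = ωL = 70.80 Ω
X_C = 1/(ωC) = 24.30 Ω
Parallel: admittances add. Y = 1/R + 1/(jωL) + jωC
Y = (0.005435 + j0.02704) S
|Y| = 0.02758 S → |Z| = 1/|Y| = 36.26 Ω, ∠Z = −∠Y = -78.63°
I = V/|Z| = 35.1/36.26 = 967.9 mA

967.9 mA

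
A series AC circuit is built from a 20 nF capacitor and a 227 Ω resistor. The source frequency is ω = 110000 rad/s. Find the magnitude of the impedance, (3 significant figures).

X_C = 1/(ωC) = 455 Ω
Z = 227 − j455 Ω
|Z| = √(227² + 455²) = 508 Ω

508 Ω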